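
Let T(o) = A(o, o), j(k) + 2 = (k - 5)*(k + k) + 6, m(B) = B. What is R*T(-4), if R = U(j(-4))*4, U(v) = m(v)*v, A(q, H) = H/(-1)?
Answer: 92416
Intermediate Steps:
j(k) = 4 + 2*k*(-5 + k) (j(k) = -2 + ((k - 5)*(k + k) + 6) = -2 + ((-5 + k)*(2*k) + 6) = -2 + (2*k*(-5 + k) + 6) = -2 + (6 + 2*k*(-5 + k)) = 4 + 2*k*(-5 + k))
A(q, H) = -H (A(q, H) = H*(-1) = -H)
T(o) = -o
U(v) = v² (U(v) = v*v = v²)
R = 23104 (R = (4 - 10*(-4) + 2*(-4)²)²*4 = (4 + 40 + 2*16)²*4 = (4 + 40 + 32)²*4 = 76²*4 = 5776*4 = 23104)
R*T(-4) = 23104*(-1*(-4)) = 23104*4 = 92416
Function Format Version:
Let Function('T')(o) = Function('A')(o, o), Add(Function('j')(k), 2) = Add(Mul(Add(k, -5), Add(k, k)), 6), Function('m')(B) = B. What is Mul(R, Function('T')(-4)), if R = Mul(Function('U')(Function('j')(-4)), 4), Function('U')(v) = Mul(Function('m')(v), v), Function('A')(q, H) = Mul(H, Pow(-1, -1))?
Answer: 92416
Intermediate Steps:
Function('j')(k) = Add(4, Mul(2, k, Add(-5, k))) (Function('j')(k) = Add(-2, Add(Mul(Add(k, -5), Add(k, k)), 6)) = Add(-2, Add(Mul(Add(-5, k), Mul(2, k)), 6)) = Add(-2, Add(Mul(2, k, Add(-5, k)), 6)) = Add(-2, Add(6, Mul(2, k, Add(-5, k)))) = Add(4, Mul(2, k, Add(-5, k))))
Function('A')(q, H) = Mul(-1, H) (Function('A')(q, H) = Mul(H, -1) = Mul(-1, H))
Function('T')(o) = Mul(-1, o)
Function('U')(v) = Pow(v, 2) (Function('U')(v) = Mul(v, v) = Pow(v, 2))
R = 23104 (R = Mul(Pow(Add(4, Mul(-10, -4), Mul(2, Pow(-4, 2))), 2), 4) = Mul(Pow(Add(4, 40, Mul(2, 16)), 2), 4) = Mul(Pow(Add(4, 40, 32), 2), 4) = Mul(Pow(76, 2), 4) = Mul(5776, 4) = 23104)
Mul(R, Function('T')(-4)) = Mul(23104, Mul(-1, -4)) = Mul(23104, 4) = 92416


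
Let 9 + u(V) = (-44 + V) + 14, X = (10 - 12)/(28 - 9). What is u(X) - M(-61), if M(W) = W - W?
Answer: -743/19 ≈ -39.105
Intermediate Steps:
X = -2/19 ≈ -0.10526
M(W) = 0
u(V) = -39 + V (u(V) = -9 + ((-44 + V) + 14) = -9 + (-30 + V) = -39 + V)
u(X) - M(-61) = (-39 - 2/19) - 1*0 = -743/19 + 0 = -743/19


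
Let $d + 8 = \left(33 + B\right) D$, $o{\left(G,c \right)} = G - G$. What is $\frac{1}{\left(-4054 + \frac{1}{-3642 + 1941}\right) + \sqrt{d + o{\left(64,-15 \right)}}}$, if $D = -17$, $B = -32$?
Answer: $- \frac{2345969871}{9510577703210} - \frac{2893401 i}{9510577703210} \approx -0.00024667 - 3.0423 \cdot 10^{-7} i$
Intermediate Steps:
$o{\left(G,c \right)} = 0$
$d = -25$ ($d = -8 + \left(33 - 32\right) \left(-17\right) = -8 + 1 \left(-17\right) = -8 - 17 = -25$)
$\frac{1}{\left(-4054 + \frac{1}{-3642 + 1941}\right) + \sqrt{d + o{\left(64,-15 \right)}}} = \frac{1}{\left(-4054 + \frac{1}{-3642 + 1941}\right) + \sqrt{-25 + 0}} = \frac{1}{\left(-4054 + \frac{1}{-1701}\right) + \sqrt{-25}} = \frac{1}{\left(-4054 - \frac{1}{1701}\right) + 5 i} = \frac{1}{- \frac{6895855}{1701} + 5 i} = \frac{2893401 \left(- \frac{6895855}{1701} - 5 i\right)}{47552888516050}$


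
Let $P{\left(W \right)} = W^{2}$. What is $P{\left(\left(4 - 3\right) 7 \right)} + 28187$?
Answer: $28236$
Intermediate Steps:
$P{\left(\left(4 - 3\right) 7 \right)} + 28187 = \left(\left(4 - 3\right) 7\right)^{2} + 28187 = \left(1 \cdot 7\right)^{2} + 28187 = 7^{2} + 28187 = 49 + 28187 = 28236$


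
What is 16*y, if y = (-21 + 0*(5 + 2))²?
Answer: 7056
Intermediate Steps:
y = 441 (y = (-21 + 0*7)² = (-21 + 0)² = (-21)² = 441)
16*y = 16*441 = 7056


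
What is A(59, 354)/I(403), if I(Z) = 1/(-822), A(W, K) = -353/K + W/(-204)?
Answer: 2121171/2006 ≈ 1057.4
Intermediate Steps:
A(W, K) = -353/K - W/204 (A(W, K) = -353/K + W*(-1/204) = -353/K - W/204)
I(Z) = -1/822
A(59, 354)/I(403) = (-353/354 - 1/204*59)/(-1/822) = (-353*1/354 - 59/204)*(-822) = (-353/354 - 59/204)*(-822) = -5161/4012*(-822) = 2121171/2006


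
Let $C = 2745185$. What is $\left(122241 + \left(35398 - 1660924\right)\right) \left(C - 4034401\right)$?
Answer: $1938059074560$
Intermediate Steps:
$\left(122241 + \left(35398 - 1660924\right)\right) \left(C - 4034401\right) = \left(122241 + \left(35398 - 1660924\right)\right) \left(2745185 - 4034401\right) = \left(122241 - 1625526\right) \left(-1289216\right) = \left(-1503285\right) \left(-1289216\right) = 1938059074560$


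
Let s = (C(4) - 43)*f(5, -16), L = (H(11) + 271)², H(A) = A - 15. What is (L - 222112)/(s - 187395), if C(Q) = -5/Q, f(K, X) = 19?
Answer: 603292/752943 ≈ 0.80124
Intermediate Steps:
H(A) = -15 + A
L = 71289 (L = ((-15 + 11) + 271)² = (-4 + 271)² = 267² = 71289)
s = -3363/4 (s = (-5/4 - 43)*19 = -177/4*19 = -3363/4 ≈ -840.75)
(L - 222112)/(s - 187395) = (71289 - 222112)/(-3363/4 - 187395) = -150823/(-752943/4) = -150823*(-4/752943) = 603292/752943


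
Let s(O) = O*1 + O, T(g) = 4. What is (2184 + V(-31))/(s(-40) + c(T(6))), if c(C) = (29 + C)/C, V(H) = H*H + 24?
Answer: -12676/287 ≈ -44.167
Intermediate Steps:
V(H) = 24 + H**2 (V(H) = H**2 + 24 = 24 + H**2)
c(C) = (29 + C)/C
s(O) = 2*O (s(O) = O + O = 2*O)
(2184 + V(-31))/(s(-40) + c(T(6))) = (2184 + (24 + (-31)**2))/(2*(-40) + (29 + 4)/4) = (2184 + (24 + 961))/(-80 + (1/4)*33) = (2184 + 985)/(-80 + 33/4) = 3169/(-287/4) = 3169*(-4/287) = -12676/287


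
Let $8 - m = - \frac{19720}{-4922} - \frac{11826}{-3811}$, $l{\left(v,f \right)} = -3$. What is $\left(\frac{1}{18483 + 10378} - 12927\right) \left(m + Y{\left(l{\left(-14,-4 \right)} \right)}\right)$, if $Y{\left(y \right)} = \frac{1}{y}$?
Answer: $- \frac{5847489226671070}{812050787793} \approx -7200.9$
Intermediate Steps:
$m = \frac{8350722}{9378871}$ ($m = 8 - \left(- \frac{19720}{-4922} - \frac{11826}{-3811}\right) = 8 - \left(\left(-19720\right) \left(- \frac{1}{4922}\right) - - \frac{11826}{3811}\right) = 8 - \left(\frac{9860}{2461} + \frac{11826}{3811}\right) = 8 - \frac{66680246}{9378871} = \frac{8350722}{9378871} \approx 0.89038$)
$\left(\frac{1}{18483 + 10378} - 12927\right) \left(m + Y{\left(l{\left(-14,-4 \right)} \right)}\right) = \left(\frac{1}{18483 + 10378} - 12927\right) \left(\frac{8350722}{9378871} + \frac{1}{-3}\right) = \left(\frac{1}{28861} - 12927\right) \left(\frac{8350722}{9378871} - \frac{1}{3}\right) = \left(\frac{1}{28861} - 12927\right) \frac{15673295}{28136613} = \left(- \frac{373086146}{28861}\right) \frac{15673295}{28136613} = - \frac{5847489226671070}{812050787793}$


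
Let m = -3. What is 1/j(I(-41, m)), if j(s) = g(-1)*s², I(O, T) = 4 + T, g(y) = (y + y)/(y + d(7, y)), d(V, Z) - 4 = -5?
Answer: 1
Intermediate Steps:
d(V, Z) = -1 (d(V, Z) = 4 - 5 = -1)
g(y) = 2*y/(-1 + y) (g(y) = (y + y)/(y - 1) = (2*y)/(-1 + y) = 2*y/(-1 + y))
j(s) = s² (j(s) = (2*(-1)/(-1 - 1))*s² = (2*(-1)/(-2))*s² = (2*(-1)*(-½))*s² = 1*s² = s²)
1/j(I(-41, m)) = 1/((4 - 3)²) = 1/(1²) = 1/1 = 1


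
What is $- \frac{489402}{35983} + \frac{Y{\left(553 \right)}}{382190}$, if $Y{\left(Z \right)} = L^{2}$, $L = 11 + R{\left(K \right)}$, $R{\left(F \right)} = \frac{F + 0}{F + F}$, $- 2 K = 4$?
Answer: $- \frac{748159166513}{55009371080} \approx -13.601$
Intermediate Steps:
$K = -2$ ($K = \left(- \frac{1}{2}\right) 4 = -2$)
$R{\left(F \right)} = \frac{1}{2}$ ($R{\left(F \right)} = \frac{F}{2 F} = F \frac{1}{2 F} = \frac{1}{2}$)
$L = \frac{23}{2}$ ($L = 11 + \frac{1}{2} = \frac{23}{2} \approx 11.5$)
$Y{\left(Z \right)} = \frac{529}{4}$ ($Y{\left(Z \right)} = \left(\frac{23}{2}\right)^{2} = \frac{529}{4}$)
$- \frac{489402}{35983} + \frac{Y{\left(553 \right)}}{382190} = - \frac{489402}{35983} + \frac{529}{4 \cdot 382190} = \left(-489402\right) \frac{1}{35983} + \frac{529}{4} \cdot \frac{1}{382190} = - \frac{489402}{35983} + \frac{529}{1528760} = - \frac{748159166513}{55009371080}$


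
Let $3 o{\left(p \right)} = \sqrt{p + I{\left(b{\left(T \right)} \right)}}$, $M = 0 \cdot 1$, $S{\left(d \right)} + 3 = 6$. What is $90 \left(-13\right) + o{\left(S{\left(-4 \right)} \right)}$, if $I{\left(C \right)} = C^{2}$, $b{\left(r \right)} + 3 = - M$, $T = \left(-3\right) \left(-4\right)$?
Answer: $-1170 + \frac{2 \sqrt{3}}{3} \approx -1168.8$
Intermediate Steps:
$T = 12$
$S{\left(d \right)} = 3$ ($S{\left(d \right)} = -3 + 6 = 3$)
$M = 0$
$b{\left(r \right)} = -3$ ($b{\left(r \right)} = -3 - 0 = -3 + 0 = -3$)
$o{\left(p \right)} = \frac{\sqrt{9 + p}}{3}$ ($o{\left(p \right)} = \frac{\sqrt{p + \left(-3\right)^{2}}}{3} = \frac{\sqrt{p + 9}}{3} = \frac{\sqrt{9 + p}}{3}$)
$90 \left(-13\right) + o{\left(S{\left(-4 \right)} \right)} = 90 \left(-13\right) + \frac{\sqrt{9 + 3}}{3} = -1170 + \frac{\sqrt{12}}{3} = -1170 + \frac{2 \sqrt{3}}{3}$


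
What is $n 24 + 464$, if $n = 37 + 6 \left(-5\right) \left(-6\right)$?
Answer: $5672$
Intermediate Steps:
$n = 217$ ($n = 37 - -180 = 37 + 180 = 217$)
$n 24 + 464 = 217 \cdot 24 + 464 = 5208 + 464 = 5672$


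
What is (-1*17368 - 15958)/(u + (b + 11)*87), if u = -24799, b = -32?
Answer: 16663/13313 ≈ 1.2516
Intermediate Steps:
(-1*17368 - 15958)/(u + (b + 11)*87) = (-1*17368 - 15958)/(-24799 + (-32 + 11)*87) = (-17368 - 15958)/(-24799 - 21*87) = -33326/(-24799 - 1827) = -33326/(-26626) = -33326*(-1/26626) = 16663/13313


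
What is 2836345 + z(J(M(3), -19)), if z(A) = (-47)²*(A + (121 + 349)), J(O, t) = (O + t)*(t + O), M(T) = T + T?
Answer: 4247896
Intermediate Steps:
M(T) = 2*T
J(O, t) = (O + t)² (J(O, t) = (O + t)*(O + t) = (O + t)²)
z(A) = 1038230 + 2209*A (z(A) = 2209*(A + 470) = 2209*(470 + A) = 1038230 + 2209*A)
2836345 + z(J(M(3), -19)) = 2836345 + (1038230 + 2209*(2*3 - 19)²) = 2836345 + (1038230 + 2209*(6 - 19)²) = 2836345 + (1038230 + 2209*(-13)²) = 2836345 + (1038230 + 2209*169) = 2836345 + (1038230 + 373321) = 2836345 + 1411551 = 4247896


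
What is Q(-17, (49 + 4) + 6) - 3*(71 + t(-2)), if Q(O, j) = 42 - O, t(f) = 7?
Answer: -175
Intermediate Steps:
Q(-17, (49 + 4) + 6) - 3*(71 + t(-2)) = (42 - 1*(-17)) - 3*(71 + 7) = (42 + 17) - 3*78 = 59 - 234 = -175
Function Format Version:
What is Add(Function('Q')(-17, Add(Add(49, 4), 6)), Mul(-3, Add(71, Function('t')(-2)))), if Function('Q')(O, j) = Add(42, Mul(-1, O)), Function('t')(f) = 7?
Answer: -175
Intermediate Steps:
Add(Function('Q')(-17, Add(Add(49, 4), 6)), Mul(-3, Add(71, Function('t')(-2)))) = Add(Add(42, Mul(-1, -17)), Mul(-3, Add(71, 7))) = Add(Add(42, 17), Mul(-3, 78)) = Add(59, -234) = -175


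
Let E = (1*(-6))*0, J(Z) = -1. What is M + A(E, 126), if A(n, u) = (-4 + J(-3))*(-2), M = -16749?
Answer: -16739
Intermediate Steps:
E = 0 (E = -6*0 = 0)
A(n, u) = 10 (A(n, u) = (-4 - 1)*(-2) = -5*(-2) = 10)
M + A(E, 126) = -16749 + 10 = -16739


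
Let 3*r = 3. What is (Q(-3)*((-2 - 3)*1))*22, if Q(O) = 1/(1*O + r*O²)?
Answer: -55/3 ≈ -18.333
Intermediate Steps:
r = 1 (r = (⅓)*3 = 1)
Q(O) = 1/(O + O²) (Q(O) = 1/(1*O + 1*O²) = 1/(O + O²))
(Q(-3)*((-2 - 3)*1))*22 = ((1/((-3)*(1 - 3)))*((-2 - 3)*1))*22 = ((-⅓/(-2))*(-5*1))*22 = (-⅓*(-½)*(-5))*22 = ((⅙)*(-5))*22 = -⅚*22 = -55/3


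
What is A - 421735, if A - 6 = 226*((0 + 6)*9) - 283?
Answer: -409808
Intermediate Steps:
A = 11927 (A = 6 + (226*((0 + 6)*9) - 283) = 6 + (226*(6*9) - 283) = 6 + (226*54 - 283) = 6 + (12204 - 283) = 6 + 11921 = 11927)
A - 421735 = 11927 - 421735 = -409808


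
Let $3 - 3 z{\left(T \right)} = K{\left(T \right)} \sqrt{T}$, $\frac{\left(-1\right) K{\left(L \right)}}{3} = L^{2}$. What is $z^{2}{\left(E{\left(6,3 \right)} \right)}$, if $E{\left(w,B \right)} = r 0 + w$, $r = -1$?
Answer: $7777 + 72 \sqrt{6} \approx 7953.4$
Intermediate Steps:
$K{\left(L \right)} = - 3 L^{2}$
$E{\left(w,B \right)} = w$ ($E{\left(w,B \right)} = \left(-1\right) 0 + w = 0 + w = w$)
$z{\left(T \right)} = 1 + T^{\frac{5}{2}}$ ($z{\left(T \right)} = 1 - \frac{- 3 T^{2} \sqrt{T}}{3} = 1 - \frac{\left(-3\right) T^{\frac{5}{2}}}{3} = 1 + T^{\frac{5}{2}}$)
$z^{2}{\left(E{\left(6,3 \right)} \right)} = \left(1 + 6^{\frac{5}{2}}\right)^{2} = \left(1 + 36 \sqrt{6}\right)^{2}$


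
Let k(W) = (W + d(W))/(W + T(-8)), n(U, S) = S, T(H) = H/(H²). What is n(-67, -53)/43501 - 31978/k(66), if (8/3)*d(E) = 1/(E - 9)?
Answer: -13928834286463/436445533 ≈ -31914.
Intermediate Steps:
d(E) = 3/(8*(-9 + E)) (d(E) = 3/(8*(E - 9)) = 3/(8*(-9 + E)))
T(H) = 1/H (T(H) = H/H² = 1/H)
k(W) = (W + 3/(8*(-9 + W)))/(-⅛ + W) (k(W) = (W + 3/(8*(-9 + W)))/(W + 1/(-8)) = (W + 3/(8*(-9 + W)))/(W - ⅛) = (W + 3/(8*(-9 + W)))/(-⅛ + W))
n(-67, -53)/43501 - 31978/k(66) = -53/43501 - 31978*(-1 + 8*66)*(-9 + 66)/(3 + 8*66*(-9 + 66)) = -53*1/43501 - 31978*57*(-1 + 528)/(3 + 8*66*57) = -53/43501 - 31978*30039/(3 + 30096) = -53/43501 - 31978/((1/527)*(1/57)*30099) = -53/43501 - 31978/10033/10013 = -53/43501 - 31978*10013/10033 = -53/43501 - 320195714/10033 = -13928834286463/436445533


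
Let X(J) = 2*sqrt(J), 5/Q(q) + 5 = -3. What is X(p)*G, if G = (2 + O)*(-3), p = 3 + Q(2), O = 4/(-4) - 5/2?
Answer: 9*sqrt(38)/4 ≈ 13.870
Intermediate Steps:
O = -7/2 (O = 4*(-1/4) - 5*1/2 = -1 - 5/2 = -7/2 ≈ -3.5000)
Q(q) = -5/8 (Q(q) = 5/(-5 - 3) = 5/(-8) = 5*(-1/8) = -5/8)
p = 19/8 (p = 3 - 5/8 = 19/8 ≈ 2.3750)
G = 9/2 (G = (2 - 7/2)*(-3) = -3/2*(-3) = 9/2 ≈ 4.5000)
X(p)*G = (2*sqrt(19/8))*(9/2) = (2*(sqrt(38)/4))*(9/2) = (sqrt(38)/2)*(9/2) = 9*sqrt(38)/4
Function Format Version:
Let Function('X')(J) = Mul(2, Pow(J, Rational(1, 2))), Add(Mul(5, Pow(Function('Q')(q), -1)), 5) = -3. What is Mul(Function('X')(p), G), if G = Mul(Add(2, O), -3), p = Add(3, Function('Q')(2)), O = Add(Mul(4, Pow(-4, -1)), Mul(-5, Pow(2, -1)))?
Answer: Mul(Rational(9, 4), Pow(38, Rational(1, 2))) ≈ 13.870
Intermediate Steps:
O = Rational(-7, 2) (O = Add(Mul(4, Rational(-1, 4)), Mul(-5, Rational(1, 2))) = Add(-1, Rational(-5, 2)) = Rational(-7, 2) ≈ -3.5000)
Function('Q')(q) = Rational(-5, 8) (Function('Q')(q) = Mul(5, Pow(Add(-5, -3), -1)) = Mul(5, Pow(-8, -1)) = Mul(5, Rational(-1, 8)) = Rational(-5, 8))
p = Rational(19, 8) (p = Add(3, Rational(-5, 8)) = Rational(19, 8) ≈ 2.3750)
G = Rational(9, 2) (G = Mul(Add(2, Rational(-7, 2)), -3) = Mul(Rational(-3, 2), -3) = Rational(9, 2) ≈ 4.5000)
Mul(Function('X')(p), G) = Mul(Mul(2, Pow(Rational(19, 8), Rational(1, 2))), Rational(9, 2)) = Mul(Mul(2, Mul(Rational(1, 4), Pow(38, Rational(1, 2)))), Rational(9, 2)) = Mul(Mul(Rational(1, 2), Pow(38, Rational(1, 2))), Rational(9, 2)) = Mul(Rational(9, 4), Pow(38, Rational(1, 2)))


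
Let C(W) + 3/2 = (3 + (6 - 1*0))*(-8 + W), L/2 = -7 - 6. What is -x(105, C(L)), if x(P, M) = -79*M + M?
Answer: -23985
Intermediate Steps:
L = -26 (L = 2*(-7 - 6) = 2*(-13) = -26)
C(W) = -147/2 + 9*W (C(W) = -3/2 + (3 + (6 - 1*0))*(-8 + W) = -3/2 + (3 + (6 + 0))*(-8 + W) = -3/2 + (3 + 6)*(-8 + W) = -3/2 + 9*(-8 + W) = -3/2 + (-72 + 9*W) = -147/2 + 9*W)
x(P, M) = -78*M
-x(105, C(L)) = -(-78)*(-147/2 + 9*(-26)) = -(-78)*(-147/2 - 234) = -(-78)*(-615)/2 = -1*23985 = -23985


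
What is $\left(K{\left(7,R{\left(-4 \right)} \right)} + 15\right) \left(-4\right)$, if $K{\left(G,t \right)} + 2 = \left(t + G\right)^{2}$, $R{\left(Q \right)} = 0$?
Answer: $-248$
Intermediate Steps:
$K{\left(G,t \right)} = -2 + \left(G + t\right)^{2}$ ($K{\left(G,t \right)} = -2 + \left(t + G\right)^{2} = -2 + \left(G + t\right)^{2}$)
$\left(K{\left(7,R{\left(-4 \right)} \right)} + 15\right) \left(-4\right) = \left(\left(-2 + \left(7 + 0\right)^{2}\right) + 15\right) \left(-4\right) = \left(\left(-2 + 7^{2}\right) + 15\right) \left(-4\right) = \left(\left(-2 + 49\right) + 15\right) \left(-4\right) = \left(47 + 15\right) \left(-4\right) = 62 \left(-4\right) = -248$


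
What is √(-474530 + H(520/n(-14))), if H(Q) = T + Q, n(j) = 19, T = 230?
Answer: 2*I*√42803105/19 ≈ 688.67*I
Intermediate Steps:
H(Q) = 230 + Q
√(-474530 + H(520/n(-14))) = √(-474530 + (230 + 520/19)) = √(-474530 + 4890/19) = √(-9011180/19) = 2*I*√42803105/19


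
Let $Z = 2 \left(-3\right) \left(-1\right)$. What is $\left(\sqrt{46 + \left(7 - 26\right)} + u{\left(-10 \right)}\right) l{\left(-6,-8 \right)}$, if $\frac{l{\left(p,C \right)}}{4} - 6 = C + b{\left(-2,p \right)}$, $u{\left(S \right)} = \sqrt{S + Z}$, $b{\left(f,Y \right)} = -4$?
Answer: $- 72 \sqrt{3} - 48 i \approx -124.71 - 48.0 i$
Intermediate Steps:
$Z = 6$ ($Z = \left(-6\right) \left(-1\right) = 6$)
$u{\left(S \right)} = \sqrt{6 + S}$ ($u{\left(S \right)} = \sqrt{S + 6} = \sqrt{6 + S}$)
$l{\left(p,C \right)} = 8 + 4 C$ ($l{\left(p,C \right)} = 24 + 4 \left(C - 4\right) = 24 + 4 \left(-4 + C\right) = 24 + \left(-16 + 4 C\right) = 8 + 4 C$)
$\left(\sqrt{46 + \left(7 - 26\right)} + u{\left(-10 \right)}\right) l{\left(-6,-8 \right)} = \left(\sqrt{46 + \left(7 - 26\right)} + \sqrt{6 - 10}\right) \left(8 + 4 \left(-8\right)\right) = \left(\sqrt{46 + \left(7 - 26\right)} + \sqrt{-4}\right) \left(8 - 32\right) = \left(\sqrt{46 - 19} + 2 i\right) \left(-24\right) = \left(\sqrt{27} + 2 i\right) \left(-24\right) = \left(3 \sqrt{3} + 2 i\right) \left(-24\right) = \left(2 i + 3 \sqrt{3}\right) \left(-24\right) = - 72 \sqrt{3} - 48 i$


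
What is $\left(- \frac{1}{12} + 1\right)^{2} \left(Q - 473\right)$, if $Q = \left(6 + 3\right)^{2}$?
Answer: $- \frac{5929}{18} \approx -329.39$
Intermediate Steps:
$Q = 81$ ($Q = 9^{2} = 81$)
$\left(- \frac{1}{12} + 1\right)^{2} \left(Q - 473\right) = \left(- \frac{1}{12} + 1\right)^{2} \left(81 - 473\right) = \left(\left(-1\right) \frac{1}{12} + 1\right)^{2} \left(-392\right) = \left(- \frac{1}{12} + 1\right)^{2} \left(-392\right) = \left(\frac{11}{12}\right)^{2} \left(-392\right) = \frac{121}{144} \left(-392\right) = - \frac{5929}{18}$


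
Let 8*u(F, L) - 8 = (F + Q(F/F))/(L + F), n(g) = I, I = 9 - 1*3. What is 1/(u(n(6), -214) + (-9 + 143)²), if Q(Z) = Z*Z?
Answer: 1664/29880441 ≈ 5.5689e-5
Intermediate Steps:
Q(Z) = Z²
I = 6 (I = 9 - 3 = 6)
n(g) = 6
u(F, L) = 1 + (1 + F)/(8*(F + L)) (u(F, L) = 1 + ((F + (F/F)²)/(L + F))/8 = 1 + ((F + 1²)/(F + L))/8 = 1 + ((F + 1)/(F + L))/8 = 1 + ((1 + F)/(F + L))/8 = 1 + (1 + F)/(8*(F + L)))
1/(u(n(6), -214) + (-9 + 143)²) = 1/((⅛ - 214 + (9/8)*6)/(6 - 214) + (-9 + 143)²) = 1/((⅛ - 214 + 27/4)/(-208) + 134²) = 1/(-1/208*(-1657/8) + 17956) = 1/(1657/1664 + 17956) = 1/(29880441/1664) = 1664/29880441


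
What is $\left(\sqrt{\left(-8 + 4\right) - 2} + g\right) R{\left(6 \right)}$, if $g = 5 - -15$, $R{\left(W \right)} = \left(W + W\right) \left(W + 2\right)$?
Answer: $1920 + 96 i \sqrt{6} \approx 1920.0 + 235.15 i$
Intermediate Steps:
$R{\left(W \right)} = 2 W \left(2 + W\right)$
$g = 20$ ($g = 5 + 15 = 20$)
$\left(\sqrt{\left(-8 + 4\right) - 2} + g\right) R{\left(6 \right)} = \left(\sqrt{\left(-8 + 4\right) - 2} + 20\right) 2 \cdot 6 \left(2 + 6\right) = \left(\sqrt{-4 - 2} + 20\right) 2 \cdot 6 \cdot 8 = \left(\sqrt{-6} + 20\right) 96 = \left(i \sqrt{6} + 20\right) 96 = \left(20 + i \sqrt{6}\right) 96 = 1920 + 96 i \sqrt{6}$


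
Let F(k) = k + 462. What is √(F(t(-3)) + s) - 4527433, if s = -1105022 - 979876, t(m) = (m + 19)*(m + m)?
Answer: -4527433 + 2*I*√521133 ≈ -4.5274e+6 + 1443.8*I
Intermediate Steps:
t(m) = 2*m*(19 + m) (t(m) = (19 + m)*(2*m) = 2*m*(19 + m))
s = -2084898
F(k) = 462 + k
√(F(t(-3)) + s) - 4527433 = √((462 + 2*(-3)*(19 - 3)) - 2084898) - 4527433 = √((462 + 2*(-3)*16) - 2084898) - 4527433 = √((462 - 96) - 2084898) - 4527433 = √(366 - 2084898) - 4527433 = √(-2084532) - 4527433 = 2*I*√521133 - 4527433 = -4527433 + 2*I*√521133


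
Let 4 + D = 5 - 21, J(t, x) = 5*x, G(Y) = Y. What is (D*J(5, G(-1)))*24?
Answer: 2400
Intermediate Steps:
D = -20 (D = -4 + (5 - 21) = -4 - 16 = -20)
(D*J(5, G(-1)))*24 = -100*(-1)*24 = -20*(-5)*24 = 100*24 = 2400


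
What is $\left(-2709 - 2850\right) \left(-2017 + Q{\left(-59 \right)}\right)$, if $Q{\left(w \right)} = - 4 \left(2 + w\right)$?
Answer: $9945051$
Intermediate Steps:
$Q{\left(w \right)} = -8 - 4 w$
$\left(-2709 - 2850\right) \left(-2017 + Q{\left(-59 \right)}\right) = \left(-2709 - 2850\right) \left(-2017 - -228\right) = - 5559 \left(-2017 + \left(-8 + 236\right)\right) = - 5559 \left(-2017 + 228\right) = \left(-5559\right) \left(-1789\right) = 9945051$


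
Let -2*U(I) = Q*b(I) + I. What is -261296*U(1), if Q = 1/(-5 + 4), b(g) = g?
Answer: 0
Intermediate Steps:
Q = -1 (Q = 1/(-1) = -1)
U(I) = 0 (U(I) = -(-I + I)/2 = -½*0 = 0)
-261296*U(1) = -261296*0 = 0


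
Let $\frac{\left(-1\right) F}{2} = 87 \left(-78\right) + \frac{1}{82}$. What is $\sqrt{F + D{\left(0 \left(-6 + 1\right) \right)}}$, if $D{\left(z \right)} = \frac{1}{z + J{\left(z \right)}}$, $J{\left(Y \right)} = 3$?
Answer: $\frac{\sqrt{205335462}}{123} \approx 116.5$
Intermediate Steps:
$D{\left(z \right)} = \frac{1}{3 + z}$ ($D{\left(z \right)} = \frac{1}{z + 3} = \frac{1}{3 + z}$)
$F = \frac{556451}{41}$ ($F = - 2 \left(87 \left(-78\right) + \frac{1}{82}\right) = - 2 \left(-6786 + \frac{1}{82}\right) = \left(-2\right) \left(- \frac{556451}{82}\right) = \frac{556451}{41} \approx 13572.0$)
$\sqrt{F + D{\left(0 \left(-6 + 1\right) \right)}} = \sqrt{\frac{556451}{41} + \frac{1}{3 + 0 \left(-6 + 1\right)}} = \sqrt{\frac{556451}{41} + \frac{1}{3 + 0 \left(-5\right)}} = \sqrt{\frac{556451}{41} + \frac{1}{3 + 0}} = \sqrt{\frac{556451}{41} + \frac{1}{3}} = \sqrt{\frac{1669394}{123}} = \frac{\sqrt{205335462}}{123}$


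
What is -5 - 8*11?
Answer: -93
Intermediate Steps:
-5 - 8*11 = -5 - 88 = -93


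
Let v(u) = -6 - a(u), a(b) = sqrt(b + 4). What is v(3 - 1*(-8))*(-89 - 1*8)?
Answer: 582 + 97*sqrt(15) ≈ 957.68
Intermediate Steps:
a(b) = sqrt(4 + b)
v(u) = -6 - sqrt(4 + u)
v(3 - 1*(-8))*(-89 - 1*8) = (-6 - sqrt(4 + (3 - 1*(-8))))*(-89 - 1*8) = (-6 - sqrt(4 + (3 + 8)))*(-89 - 8) = (-6 - sqrt(4 + 11))*(-97) = (-6 - sqrt(15))*(-97) = 582 + 97*sqrt(15)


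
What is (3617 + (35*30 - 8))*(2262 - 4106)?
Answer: -8591196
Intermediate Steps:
(3617 + (35*30 - 8))*(2262 - 4106) = (3617 + (1050 - 8))*(-1844) = (3617 + 1042)*(-1844) = 4659*(-1844) = -8591196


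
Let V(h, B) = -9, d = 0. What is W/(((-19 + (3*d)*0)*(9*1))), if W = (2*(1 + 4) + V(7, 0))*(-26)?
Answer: 26/171 ≈ 0.15205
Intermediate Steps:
W = -26 (W = (2*(1 + 4) - 9)*(-26) = (2*5 - 9)*(-26) = (10 - 9)*(-26) = 1*(-26) = -26)
W/(((-19 + (3*d)*0)*(9*1))) = -26*1/(9*(-19 + (3*0)*0)) = -26*1/(9*(-19 + 0*0)) = -26*1/(9*(-19 + 0)) = -26/((-19*9)) = -26/(-171) = -26*(-1/171) = 26/171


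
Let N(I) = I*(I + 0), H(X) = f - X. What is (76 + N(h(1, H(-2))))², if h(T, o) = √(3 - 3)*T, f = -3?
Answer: 5776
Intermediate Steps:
H(X) = -3 - X
h(T, o) = 0 (h(T, o) = √0*T = 0*T = 0)
N(I) = I² (N(I) = I*I = I²)
(76 + N(h(1, H(-2))))² = (76 + 0²)² = (76 + 0)² = 76² = 5776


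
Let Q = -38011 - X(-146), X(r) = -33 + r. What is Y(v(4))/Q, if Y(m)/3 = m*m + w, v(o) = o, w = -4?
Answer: -9/9458 ≈ -0.00095158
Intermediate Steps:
Q = -37832 (Q = -38011 - (-33 - 146) = -38011 - 1*(-179) = -38011 + 179 = -37832)
Y(m) = -12 + 3*m² (Y(m) = 3*(m*m - 4) = 3*(m² - 4) = 3*(-4 + m²) = -12 + 3*m²)
Y(v(4))/Q = (-12 + 3*4²)/(-37832) = (-12 + 3*16)*(-1/37832) = (-12 + 48)*(-1/37832) = 36*(-1/37832) = -9/9458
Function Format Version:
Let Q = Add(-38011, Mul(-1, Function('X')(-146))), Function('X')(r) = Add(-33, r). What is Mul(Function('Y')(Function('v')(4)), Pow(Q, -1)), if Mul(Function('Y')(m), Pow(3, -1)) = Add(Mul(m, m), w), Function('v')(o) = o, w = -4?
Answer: Rational(-9, 9458) ≈ -0.00095158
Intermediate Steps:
Q = -37832 (Q = Add(-38011, Mul(-1, Add(-33, -146))) = Add(-38011, Mul(-1, -179)) = Add(-38011, 179) = -37832)
Function('Y')(m) = Add(-12, Mul(3, Pow(m, 2))) (Function('Y')(m) = Mul(3, Add(Mul(m, m), -4)) = Mul(3, Add(Pow(m, 2), -4)) = Mul(3, Add(-4, Pow(m, 2))) = Add(-12, Mul(3, Pow(m, 2))))
Mul(Function('Y')(Function('v')(4)), Pow(Q, -1)) = Mul(Add(-12, Mul(3, Pow(4, 2))), Pow(-37832, -1)) = Mul(Add(-12, Mul(3, 16)), Rational(-1, 37832)) = Mul(Add(-12, 48), Rational(-1, 37832)) = Mul(36, Rational(-1, 37832)) = Rational(-9, 9458)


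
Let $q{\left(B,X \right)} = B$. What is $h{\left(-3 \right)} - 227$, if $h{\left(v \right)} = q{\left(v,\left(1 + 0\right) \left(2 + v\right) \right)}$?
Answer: $-230$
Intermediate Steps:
$h{\left(v \right)} = v$
$h{\left(-3 \right)} - 227 = -3 - 227 = -230$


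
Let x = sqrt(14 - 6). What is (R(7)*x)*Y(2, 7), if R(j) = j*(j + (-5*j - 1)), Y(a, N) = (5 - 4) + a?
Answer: -1218*sqrt(2) ≈ -1722.5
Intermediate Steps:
Y(a, N) = 1 + a
R(j) = j*(-1 - 4*j) (R(j) = j*(j + (-1 - 5*j)) = j*(-1 - 4*j))
x = 2*sqrt(2) (x = sqrt(8) = 2*sqrt(2) ≈ 2.8284)
(R(7)*x)*Y(2, 7) = ((-1*7*(1 + 4*7))*(2*sqrt(2)))*(1 + 2) = ((-1*7*(1 + 28))*(2*sqrt(2)))*3 = ((-1*7*29)*(2*sqrt(2)))*3 = -406*sqrt(2)*3 = -1218*sqrt(2)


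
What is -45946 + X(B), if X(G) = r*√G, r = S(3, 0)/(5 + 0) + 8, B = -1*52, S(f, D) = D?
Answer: -45946 + 16*I*√13 ≈ -45946.0 + 57.689*I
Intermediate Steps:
B = -52
r = 8 (r = 0/(5 + 0) + 8 = 0/5 + 8 = 0*(⅕) + 8 = 0 + 8 = 8)
X(G) = 8*√G
-45946 + X(B) = -45946 + 8*√(-52) = -45946 + 8*(2*I*√13) = -45946 + 16*I*√13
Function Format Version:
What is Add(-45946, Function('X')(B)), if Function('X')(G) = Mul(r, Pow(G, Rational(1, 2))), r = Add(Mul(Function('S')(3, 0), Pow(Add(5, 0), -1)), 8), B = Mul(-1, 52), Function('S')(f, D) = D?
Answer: Add(-45946, Mul(16, I, Pow(13, Rational(1, 2)))) ≈ Add(-45946., Mul(57.689, I))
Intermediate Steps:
B = -52
r = 8 (r = Add(Mul(0, Pow(Add(5, 0), -1)), 8) = Add(Mul(0, Pow(5, -1)), 8) = Add(Mul(0, Rational(1, 5)), 8) = Add(0, 8) = 8)
Function('X')(G) = Mul(8, Pow(G, Rational(1, 2)))
Add(-45946, Function('X')(B)) = Add(-45946, Mul(8, Pow(-52, Rational(1, 2)))) = Add(-45946, Mul(8, Mul(2, I, Pow(13, Rational(1, 2))))) = Add(-45946, Mul(16, I, Pow(13, Rational(1, 2))))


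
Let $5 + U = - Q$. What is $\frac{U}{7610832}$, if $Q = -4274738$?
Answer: $\frac{1424911}{2536944} \approx 0.56166$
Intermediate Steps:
$U = 4274733$ ($U = -5 - -4274738 = -5 + 4274738 = 4274733$)
$\frac{U}{7610832} = \frac{4274733}{7610832} = 4274733 \cdot \frac{1}{7610832} = \frac{1424911}{2536944}$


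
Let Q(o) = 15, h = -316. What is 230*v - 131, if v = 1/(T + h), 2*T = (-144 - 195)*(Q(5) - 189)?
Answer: -3821957/29177 ≈ -130.99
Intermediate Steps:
T = 29493 (T = ((-144 - 195)*(15 - 189))/2 = (-339*(-174))/2 = (½)*58986 = 29493)
v = 1/29177 (v = 1/(29493 - 316) = 1/29177 ≈ 3.4274e-5)
230*v - 131 = 230*(1/29177) - 131 = 230/29177 - 131 = -3821957/29177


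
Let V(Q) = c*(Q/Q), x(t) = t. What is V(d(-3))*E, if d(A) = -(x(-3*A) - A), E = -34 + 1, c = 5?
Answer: -165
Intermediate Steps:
E = -33
d(A) = 4*A (d(A) = -(-3*A - A) = -(-4)*A = 4*A)
V(Q) = 5 (V(Q) = 5*(Q/Q) = 5*1 = 5)
V(d(-3))*E = 5*(-33) = -165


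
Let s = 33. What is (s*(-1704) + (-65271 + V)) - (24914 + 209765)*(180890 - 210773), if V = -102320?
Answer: 7012688734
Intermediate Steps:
(s*(-1704) + (-65271 + V)) - (24914 + 209765)*(180890 - 210773) = (33*(-1704) + (-65271 - 102320)) - (24914 + 209765)*(180890 - 210773) = (-56232 - 167591) - 234679*(-29883) = -223823 - 1*(-7012912557) = -223823 + 7012912557 = 7012688734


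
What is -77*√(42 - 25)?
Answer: -77*√17 ≈ -317.48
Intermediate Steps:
-77*√(42 - 25) = -77*√17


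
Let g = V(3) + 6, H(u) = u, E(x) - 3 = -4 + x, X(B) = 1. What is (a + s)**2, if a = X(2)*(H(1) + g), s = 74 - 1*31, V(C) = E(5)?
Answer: 2916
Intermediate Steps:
E(x) = -1 + x (E(x) = 3 + (-4 + x) = -1 + x)
V(C) = 4 (V(C) = -1 + 5 = 4)
s = 43 (s = 74 - 31 = 43)
g = 10 (g = 4 + 6 = 10)
a = 11 (a = 1*(1 + 10) = 1*11 = 11)
(a + s)**2 = (11 + 43)**2 = 54**2 = 2916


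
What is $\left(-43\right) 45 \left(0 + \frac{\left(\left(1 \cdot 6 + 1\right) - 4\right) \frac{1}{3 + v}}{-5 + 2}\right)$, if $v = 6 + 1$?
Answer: $\frac{387}{2} \approx 193.5$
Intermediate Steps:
$v = 7$
$\left(-43\right) 45 \left(0 + \frac{\left(\left(1 \cdot 6 + 1\right) - 4\right) \frac{1}{3 + v}}{-5 + 2}\right) = \left(-43\right) 45 \left(0 + \frac{\left(\left(1 \cdot 6 + 1\right) - 4\right) \frac{1}{3 + 7}}{-5 + 2}\right) = - 1935 \left(0 + \frac{\left(\left(6 + 1\right) - 4\right) \frac{1}{10}}{-3}\right) = - 1935 \left(0 + \left(7 - 4\right) \frac{1}{10} \left(- \frac{1}{3}\right)\right) = - 1935 \left(0 + 3 \cdot \frac{1}{10} \left(- \frac{1}{3}\right)\right) = - 1935 \left(0 + \frac{3}{10} \left(- \frac{1}{3}\right)\right) = - 1935 \left(0 - \frac{1}{10}\right) = \left(-1935\right) \left(- \frac{1}{10}\right) = \frac{387}{2}$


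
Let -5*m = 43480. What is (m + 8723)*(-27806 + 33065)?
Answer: 141993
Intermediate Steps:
m = -8696 (m = -⅕*43480 = -8696)
(m + 8723)*(-27806 + 33065) = (-8696 + 8723)*(-27806 + 33065) = 27*5259 = 141993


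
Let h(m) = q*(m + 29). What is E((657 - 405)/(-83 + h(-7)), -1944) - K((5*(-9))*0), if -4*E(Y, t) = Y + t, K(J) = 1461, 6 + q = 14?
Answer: -30246/31 ≈ -975.68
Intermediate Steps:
q = 8 (q = -6 + 14 = 8)
h(m) = 232 + 8*m (h(m) = 8*(m + 29) = 8*(29 + m) = 232 + 8*m)
E(Y, t) = -Y/4 - t/4 (E(Y, t) = -(Y + t)/4 = -Y/4 - t/4)
E((657 - 405)/(-83 + h(-7)), -1944) - K((5*(-9))*0) = (-(657 - 405)/(4*(-83 + (232 + 8*(-7)))) - 1/4*(-1944)) - 1*1461 = (-63/(-83 + (232 - 56)) + 486) - 1461 = (-63/(-83 + 176) + 486) - 1461 = (-63/93 + 486) - 1461 = (-1/4*84/31 + 486) - 1461 = (-21/31 + 486) - 1461 = 15045/31 - 1461 = -30246/31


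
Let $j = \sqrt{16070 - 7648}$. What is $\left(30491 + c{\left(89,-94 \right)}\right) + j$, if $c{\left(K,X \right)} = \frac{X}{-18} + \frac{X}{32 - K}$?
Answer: $\frac{5215136}{171} + \sqrt{8422} \approx 30590.0$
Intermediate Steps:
$c{\left(K,X \right)} = - \frac{X}{18} + \frac{X}{32 - K}$ ($c{\left(K,X \right)} = X \left(- \frac{1}{18}\right) + \frac{X}{32 - K} = - \frac{X}{18} + \frac{X}{32 - K}$)
$j = \sqrt{8422} \approx 91.771$
$\left(30491 + c{\left(89,-94 \right)}\right) + j = \left(30491 + \frac{1}{18} \left(-94\right) \frac{1}{-32 + 89} \left(14 - 89\right)\right) + \sqrt{8422} = \left(30491 + \frac{1}{18} \left(-94\right) \frac{1}{57} \left(14 - 89\right)\right) + \sqrt{8422} = \left(30491 + \frac{1}{18} \left(-94\right) \frac{1}{57} \left(-75\right)\right) + \sqrt{8422} = \left(30491 + \frac{1175}{171}\right) + \sqrt{8422} = \frac{5215136}{171} + \sqrt{8422}$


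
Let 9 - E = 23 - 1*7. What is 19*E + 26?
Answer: -107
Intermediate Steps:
E = -7 (E = 9 - (23 - 1*7) = 9 - (23 - 7) = 9 - 1*16 = 9 - 16 = -7)
19*E + 26 = 19*(-7) + 26 = -133 + 26 = -107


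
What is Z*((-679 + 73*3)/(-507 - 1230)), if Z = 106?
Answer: 48760/1737 ≈ 28.071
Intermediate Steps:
Z*((-679 + 73*3)/(-507 - 1230)) = 106*((-679 + 73*3)/(-507 - 1230)) = 106*((-679 + 219)/(-1737)) = 106*(-460*(-1/1737)) = 106*(460/1737) = 48760/1737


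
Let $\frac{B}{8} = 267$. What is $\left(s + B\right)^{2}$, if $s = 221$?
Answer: $5555449$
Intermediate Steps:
$B = 2136$ ($B = 8 \cdot 267 = 2136$)
$\left(s + B\right)^{2} = \left(221 + 2136\right)^{2} = 2357^{2} = 5555449$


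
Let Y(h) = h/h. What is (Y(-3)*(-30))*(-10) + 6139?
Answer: 6439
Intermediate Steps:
Y(h) = 1
(Y(-3)*(-30))*(-10) + 6139 = (1*(-30))*(-10) + 6139 = -30*(-10) + 6139 = 300 + 6139 = 6439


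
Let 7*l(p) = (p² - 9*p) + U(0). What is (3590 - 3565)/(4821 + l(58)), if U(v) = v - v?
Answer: 25/5227 ≈ 0.0047829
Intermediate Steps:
U(v) = 0
l(p) = -9*p/7 + p²/7 (l(p) = ((p² - 9*p) + 0)/7 = (p² - 9*p)/7 = -9*p/7 + p²/7)
(3590 - 3565)/(4821 + l(58)) = (3590 - 3565)/(4821 + (⅐)*58*(-9 + 58)) = 25/(4821 + (⅐)*58*49) = 25/(4821 + 406) = 25/5227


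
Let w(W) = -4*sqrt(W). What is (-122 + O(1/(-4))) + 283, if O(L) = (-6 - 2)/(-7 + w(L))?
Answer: 8589/53 - 16*I/53 ≈ 162.06 - 0.30189*I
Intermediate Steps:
O(L) = -8/(-7 - 4*sqrt(L)) (O(L) = (-6 - 2)/(-7 - 4*sqrt(L)) = -8/(-7 - 4*sqrt(L)))
(-122 + O(1/(-4))) + 283 = (-122 + 8/(7 + 4*sqrt(1/(-4)))) + 283 = (-122 + 8/(7 + 4*sqrt(-1/4))) + 283 = (-122 + 8/(7 + 4*(I/2))) + 283 = (-122 + 8/(7 + 2*I)) + 283 = (-122 + 8*((7 - 2*I)/53)) + 283 = (-122 + 8*(7 - 2*I)/53) + 283 = 161 + 8*(7 - 2*I)/53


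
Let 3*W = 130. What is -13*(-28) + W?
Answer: 1222/3 ≈ 407.33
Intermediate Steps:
W = 130/3 (W = (⅓)*130 = 130/3 ≈ 43.333)
-13*(-28) + W = -13*(-28) + 130/3 = 364 + 130/3 = 1222/3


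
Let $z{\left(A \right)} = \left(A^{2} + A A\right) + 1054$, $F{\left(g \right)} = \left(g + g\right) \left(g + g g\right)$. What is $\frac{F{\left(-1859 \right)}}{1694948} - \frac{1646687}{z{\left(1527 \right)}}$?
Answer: $- \frac{14976176271231207}{1976526321344} \approx -7577.0$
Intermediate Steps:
$F{\left(g \right)} = 2 g \left(g + g^{2}\right)$
$z{\left(A \right)} = 1054 + 2 A^{2}$ ($z{\left(A \right)} = \left(A^{2} + A^{2}\right) + 1054 = 2 A^{2} + 1054 = 1054 + 2 A^{2}$)
$\frac{F{\left(-1859 \right)}}{1694948} - \frac{1646687}{z{\left(1527 \right)}} = \frac{2 \left(-1859\right)^{2} \left(1 - 1859\right)}{1694948} - \frac{1646687}{1054 + 2 \cdot 1527^{2}} = 2 \cdot 3455881 \left(-1858\right) \frac{1}{1694948} - \frac{1646687}{1054 + 2 \cdot 2331729} = \left(-12842053796\right) \frac{1}{1694948} - \frac{1646687}{1054 + 4663458} = - \frac{3210513449}{423737} - \frac{1646687}{4664512} = - \frac{14976176271231207}{1976526321344}$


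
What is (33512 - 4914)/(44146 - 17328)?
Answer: 14299/13409 ≈ 1.0664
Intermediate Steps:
(33512 - 4914)/(44146 - 17328) = 28598/26818 = 28598*(1/26818) = 14299/13409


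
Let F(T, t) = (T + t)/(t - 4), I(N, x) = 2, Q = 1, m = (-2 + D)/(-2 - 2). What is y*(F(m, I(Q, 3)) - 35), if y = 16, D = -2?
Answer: -584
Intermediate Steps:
m = 1 (m = (-2 - 2)/(-2 - 2) = -4/(-4) = -4*(-¼) = 1)
F(T, t) = (T + t)/(-4 + t)
y*(F(m, I(Q, 3)) - 35) = 16*((1 + 2)/(-4 + 2) - 35) = 16*(3/(-2) - 35) = 16*(-½*3 - 35) = 16*(-3/2 - 35) = 16*(-73/2) = -584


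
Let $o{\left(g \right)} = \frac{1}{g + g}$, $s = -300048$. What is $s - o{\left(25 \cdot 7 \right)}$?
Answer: $- \frac{105016801}{350} \approx -3.0005 \cdot 10^{5}$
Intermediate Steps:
$o{\left(g \right)} = \frac{1}{2 g}$
$s - o{\left(25 \cdot 7 \right)} = -300048 - \frac{1}{2 \cdot 25 \cdot 7} = -300048 - \frac{1}{2 \cdot 175} = -300048 - \frac{1}{2} \cdot \frac{1}{175} = -300048 - \frac{1}{350} = - \frac{105016801}{350}$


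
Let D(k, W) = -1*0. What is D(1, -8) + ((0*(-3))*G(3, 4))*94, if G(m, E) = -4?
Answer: 0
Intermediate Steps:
D(k, W) = 0
D(1, -8) + ((0*(-3))*G(3, 4))*94 = 0 + ((0*(-3))*(-4))*94 = 0 + (0*(-4))*94 = 0 + 0*94 = 0 + 0 = 0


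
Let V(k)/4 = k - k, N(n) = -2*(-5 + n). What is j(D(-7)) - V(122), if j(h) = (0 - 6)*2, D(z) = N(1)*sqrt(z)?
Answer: -12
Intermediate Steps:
N(n) = 10 - 2*n
D(z) = 8*sqrt(z) (D(z) = (10 - 2*1)*sqrt(z) = (10 - 2)*sqrt(z) = 8*sqrt(z))
j(h) = -12 (j(h) = -6*2 = -12)
V(k) = 0 (V(k) = 4*(k - k) = 4*0 = 0)
j(D(-7)) - V(122) = -12 - 1*0 = -12 + 0 = -12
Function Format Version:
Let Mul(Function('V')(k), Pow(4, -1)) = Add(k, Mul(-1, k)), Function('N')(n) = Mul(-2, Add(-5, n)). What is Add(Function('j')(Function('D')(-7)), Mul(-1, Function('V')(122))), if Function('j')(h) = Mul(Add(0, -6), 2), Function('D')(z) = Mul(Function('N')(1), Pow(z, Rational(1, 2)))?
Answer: -12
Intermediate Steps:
Function('N')(n) = Add(10, Mul(-2, n))
Function('D')(z) = Mul(8, Pow(z, Rational(1, 2))) (Function('D')(z) = Mul(Add(10, Mul(-2, 1)), Pow(z, Rational(1, 2))) = Mul(Add(10, -2), Pow(z, Rational(1, 2))) = Mul(8, Pow(z, Rational(1, 2))))
Function('j')(h) = -12 (Function('j')(h) = Mul(-6, 2) = -12)
Function('V')(k) = 0 (Function('V')(k) = Mul(4, Add(k, Mul(-1, k))) = Mul(4, 0) = 0)
Add(Function('j')(Function('D')(-7)), Mul(-1, Function('V')(122))) = Add(-12, Mul(-1, 0)) = Add(-12, 0) = -12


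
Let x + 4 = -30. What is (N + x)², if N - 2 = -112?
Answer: 20736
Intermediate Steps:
N = -110 (N = 2 - 112 = -110)
x = -34 (x = -4 - 30 = -34)
(N + x)² = (-110 - 34)² = (-144)² = 20736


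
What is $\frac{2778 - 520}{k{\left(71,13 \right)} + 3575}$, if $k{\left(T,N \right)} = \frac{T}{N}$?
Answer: $\frac{14677}{23273} \approx 0.63064$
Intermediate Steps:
$\frac{2778 - 520}{k{\left(71,13 \right)} + 3575} = \frac{2778 - 520}{\frac{71}{13} + 3575} = \frac{2258}{71 \cdot \frac{1}{13} + 3575} = \frac{2258}{\frac{71}{13} + 3575} = \frac{2258}{\frac{46546}{13}} = 2258 \cdot \frac{13}{46546} = \frac{14677}{23273}$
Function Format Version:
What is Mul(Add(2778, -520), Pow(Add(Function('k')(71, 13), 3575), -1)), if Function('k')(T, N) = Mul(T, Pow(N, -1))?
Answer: Rational(14677, 23273) ≈ 0.63064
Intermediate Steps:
Mul(Add(2778, -520), Pow(Add(Function('k')(71, 13), 3575), -1)) = Mul(Add(2778, -520), Pow(Add(Mul(71, Pow(13, -1)), 3575), -1)) = Mul(2258, Pow(Add(Mul(71, Rational(1, 13)), 3575), -1)) = Mul(2258, Pow(Add(Rational(71, 13), 3575), -1)) = Mul(2258, Pow(Rational(46546, 13), -1)) = Mul(2258, Rational(13, 46546)) = Rational(14677, 23273)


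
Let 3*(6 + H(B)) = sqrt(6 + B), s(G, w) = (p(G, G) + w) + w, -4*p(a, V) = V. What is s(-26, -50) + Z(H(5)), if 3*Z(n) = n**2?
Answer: -4379/54 - 4*sqrt(11)/3 ≈ -85.515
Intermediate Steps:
p(a, V) = -V/4
s(G, w) = 2*w - G/4 (s(G, w) = (-G/4 + w) + w = (w - G/4) + w = 2*w - G/4)
H(B) = -6 + sqrt(6 + B)/3
Z(n) = n**2/3
s(-26, -50) + Z(H(5)) = (2*(-50) - 1/4*(-26)) + (-6 + sqrt(6 + 5)/3)**2/3 = (-100 + 13/2) + (-6 + sqrt(11)/3)**2/3 = -187/2 + (-6 + sqrt(11)/3)**2/3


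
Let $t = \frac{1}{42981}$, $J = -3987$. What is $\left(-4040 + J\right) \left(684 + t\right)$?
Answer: $- \frac{235985813135}{42981} \approx -5.4905 \cdot 10^{6}$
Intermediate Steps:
$t = \frac{1}{42981} \approx 2.3266 \cdot 10^{-5}$
$\left(-4040 + J\right) \left(684 + t\right) = \left(-4040 - 3987\right) \left(684 + \frac{1}{42981}\right) = \left(-8027\right) \frac{29399005}{42981} = - \frac{235985813135}{42981}$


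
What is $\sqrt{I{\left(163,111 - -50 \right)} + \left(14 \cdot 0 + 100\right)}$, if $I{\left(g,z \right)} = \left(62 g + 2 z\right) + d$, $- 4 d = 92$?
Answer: $\sqrt{10505} \approx 102.49$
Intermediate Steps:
$d = -23$ ($d = \left(- \frac{1}{4}\right) 92 = -23$)
$I{\left(g,z \right)} = -23 + 2 z + 62 g$ ($I{\left(g,z \right)} = \left(62 g + 2 z\right) - 23 = \left(2 z + 62 g\right) - 23 = -23 + 2 z + 62 g$)
$\sqrt{I{\left(163,111 - -50 \right)} + \left(14 \cdot 0 + 100\right)} = \sqrt{\left(-23 + 2 \left(111 - -50\right) + 62 \cdot 163\right) + \left(14 \cdot 0 + 100\right)} = \sqrt{\left(-23 + 2 \left(111 + 50\right) + 10106\right) + \left(0 + 100\right)} = \sqrt{\left(-23 + 2 \cdot 161 + 10106\right) + 100} = \sqrt{\left(-23 + 322 + 10106\right) + 100} = \sqrt{10405 + 100} = \sqrt{10505}$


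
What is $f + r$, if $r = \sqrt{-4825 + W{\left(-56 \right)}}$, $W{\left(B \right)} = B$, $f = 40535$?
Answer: $40535 + i \sqrt{4881} \approx 40535.0 + 69.864 i$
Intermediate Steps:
$r = i \sqrt{4881}$ ($r = \sqrt{-4825 - 56} = \sqrt{-4881} = i \sqrt{4881} \approx 69.864 i$)
$f + r = 40535 + i \sqrt{4881}$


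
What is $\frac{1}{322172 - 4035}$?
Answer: $\frac{1}{318137} \approx 3.1433 \cdot 10^{-6}$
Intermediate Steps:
$\frac{1}{322172 - 4035} = \frac{1}{318137}$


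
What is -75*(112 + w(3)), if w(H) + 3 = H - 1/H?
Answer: -8375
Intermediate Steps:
w(H) = -3 + H - 1/H (w(H) = -3 + (H - 1/H) = -3 + H - 1/H)
-75*(112 + w(3)) = -75*(112 + (-3 + 3 - 1/3)) = -75*(112 + (-3 + 3 - 1*⅓)) = -75*(112 + (-3 + 3 - ⅓)) = -75*(112 - ⅓) = -75*335/3 = -8375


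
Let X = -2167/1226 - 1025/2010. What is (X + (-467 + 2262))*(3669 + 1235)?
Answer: 1767093752/201 ≈ 8.7915e+6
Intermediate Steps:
X = -280616/123213 (X = -2167*1/1226 - 1025*1/2010 = -2167/1226 - 205/402 = -280616/123213 ≈ -2.2775)
(X + (-467 + 2262))*(3669 + 1235) = (-280616/123213 + (-467 + 2262))*(3669 + 1235) = (-280616/123213 + 1795)*4904 = (220886719/123213)*4904 = 1767093752/201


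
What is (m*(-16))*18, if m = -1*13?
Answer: 3744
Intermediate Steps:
m = -13
(m*(-16))*18 = -13*(-16)*18 = 208*18 = 3744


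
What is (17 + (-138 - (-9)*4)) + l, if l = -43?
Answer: -128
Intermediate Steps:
(17 + (-138 - (-9)*4)) + l = (17 + (-138 - (-9)*4)) - 43 = (17 + (-138 - 1*(-36))) - 43 = (17 + (-138 + 36)) - 43 = (17 - 102) - 43 = -85 - 43 = -128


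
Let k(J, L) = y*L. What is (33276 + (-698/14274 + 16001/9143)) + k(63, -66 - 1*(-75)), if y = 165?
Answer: 2268391084981/65253591 ≈ 34763.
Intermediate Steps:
k(J, L) = 165*L
(33276 + (-698/14274 + 16001/9143)) + k(63, -66 - 1*(-75)) = (33276 + (-698/14274 + 16001/9143)) + 165*(-66 - 1*(-75)) = (33276 + (-698*1/14274 + 16001*(1/9143))) + 165*(-66 + 75) = (33276 + (-349/7137 + 16001/9143)) + 165*9 = (33276 + 111008230/65253591) + 1485 = 2171489502346/65253591 + 1485 = 2268391084981/65253591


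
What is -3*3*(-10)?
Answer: 90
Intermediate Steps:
-3*3*(-10) = -9*(-10) = 90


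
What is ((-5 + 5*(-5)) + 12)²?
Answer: 324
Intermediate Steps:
((-5 + 5*(-5)) + 12)² = ((-5 - 25) + 12)² = (-30 + 12)² = (-18)² = 324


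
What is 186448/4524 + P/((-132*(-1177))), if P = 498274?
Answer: 1300895777/29286114 ≈ 44.420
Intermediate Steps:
186448/4524 + P/((-132*(-1177))) = 186448/4524 + 498274/((-132*(-1177))) = 186448*(1/4524) + 498274/155364 = 46612/1131 + 498274*(1/155364) = 46612/1131 + 249137/77682 = 1300895777/29286114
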